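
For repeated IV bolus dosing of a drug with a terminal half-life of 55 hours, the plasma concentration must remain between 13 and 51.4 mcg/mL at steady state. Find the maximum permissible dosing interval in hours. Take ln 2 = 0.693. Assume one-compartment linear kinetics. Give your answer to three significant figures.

109 h

k = 0.693 / t½ = 0.693 / 55 = 0.01260 h⁻¹
Between IV bolus doses, concentration decays as C = C₀·e^(−kτ), so C_peak/C_trough = e^(kτ).
τ_max = ln(C_peak/C_trough) / k = ln(51.4/13) / 0.01260 = 1.375 / 0.01260 = 109.1 h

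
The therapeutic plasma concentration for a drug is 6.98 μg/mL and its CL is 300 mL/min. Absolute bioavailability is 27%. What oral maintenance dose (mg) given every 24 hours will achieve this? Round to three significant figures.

11200 mg

CL = 300 mL/min × 60/1000 = 18.00 L/h
At steady state, dose per interval replaces the amount cleared in that interval: F·D/τ = CL·Css.
D = CL × Css × τ / F = 18.00 × 6.98 × 24 / 0.27 = 11170 mg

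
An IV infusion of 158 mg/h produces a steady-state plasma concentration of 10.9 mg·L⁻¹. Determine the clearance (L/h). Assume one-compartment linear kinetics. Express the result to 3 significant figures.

At steady state, infusion rate = CL × Css, so CL = rate / Css.
CL = 158 / 10.9 = 14.50 L/h

14.5 L/h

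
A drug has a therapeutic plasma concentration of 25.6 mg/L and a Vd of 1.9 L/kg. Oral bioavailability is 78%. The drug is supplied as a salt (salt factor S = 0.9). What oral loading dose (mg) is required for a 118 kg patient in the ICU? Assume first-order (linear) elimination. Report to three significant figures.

Vd = 1.9 L/kg × 118 kg = 224.2 L
The loading dose fills Vd to the target concentration.
LD = Vd × C / F / S = 224.2 × 25.60 / 0.78 / 0.9 = 8176 mg

8180 mg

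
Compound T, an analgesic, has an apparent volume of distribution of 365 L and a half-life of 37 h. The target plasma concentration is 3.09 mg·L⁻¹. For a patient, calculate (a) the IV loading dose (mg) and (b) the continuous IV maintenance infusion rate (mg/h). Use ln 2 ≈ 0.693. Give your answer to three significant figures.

(a) 1130 mg; (b) 21.1 mg/h

LD = Vd × C = 365.0 × 3.09 = 1128 mg
CL = 0.693 × Vd / t½ = 0.693 × 365.0 / 37 = 6.836 L/h
Infusion rate = CL × Css = 6.836 × 3.09 = 21.12 mg/h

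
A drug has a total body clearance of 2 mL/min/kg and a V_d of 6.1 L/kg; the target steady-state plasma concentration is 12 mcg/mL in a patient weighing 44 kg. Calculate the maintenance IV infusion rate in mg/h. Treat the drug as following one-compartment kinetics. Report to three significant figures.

63.4 mg/h

CL = 2 mL/min/kg × 44 kg = 88.00 mL/min = 88.00 × 60/1000 = 5.280 L/h
At steady state, infusion rate equals elimination rate: rate in = CL × Css.
Rate = CL × Css = 5.280 × 12 = 63.36 mg/h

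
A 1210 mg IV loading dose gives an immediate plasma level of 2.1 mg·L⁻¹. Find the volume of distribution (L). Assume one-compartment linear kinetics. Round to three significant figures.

576 L

Immediately after an IV bolus, C₀ = Dose / Vd, so Vd = Dose / C₀.
Vd = 1210 / 2.1 = 576.2 L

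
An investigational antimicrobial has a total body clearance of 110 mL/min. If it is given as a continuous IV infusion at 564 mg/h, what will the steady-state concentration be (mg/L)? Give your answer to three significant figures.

CL = 110 mL/min = 110 × 0.06 = 6.600 L/h
Css = rate / CL = 564 / 6.600 = 85.45 mg/L

85.5 mg/L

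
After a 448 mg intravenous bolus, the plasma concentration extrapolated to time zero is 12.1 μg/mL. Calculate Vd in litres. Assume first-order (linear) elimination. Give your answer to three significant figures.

Immediately after an IV bolus, C₀ = Dose / Vd, so Vd = Dose / C₀.
Vd = 448 / 12.1 = 37.02 L

37.0 L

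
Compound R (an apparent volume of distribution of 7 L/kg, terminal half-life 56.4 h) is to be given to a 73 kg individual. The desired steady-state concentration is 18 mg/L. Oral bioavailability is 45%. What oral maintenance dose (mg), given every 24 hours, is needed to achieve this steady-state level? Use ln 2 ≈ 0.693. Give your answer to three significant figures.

6030 mg

Vd(total) = 73 kg × 7 L/kg = 511.0 L
CL = 0.693 × Vd / t½ = 0.693 × 511.0 / 56.4 = 6.279 L/h
D = CL × Css × τ / F = 6.279 × 18 × 24 / 0.45 = 6028 mg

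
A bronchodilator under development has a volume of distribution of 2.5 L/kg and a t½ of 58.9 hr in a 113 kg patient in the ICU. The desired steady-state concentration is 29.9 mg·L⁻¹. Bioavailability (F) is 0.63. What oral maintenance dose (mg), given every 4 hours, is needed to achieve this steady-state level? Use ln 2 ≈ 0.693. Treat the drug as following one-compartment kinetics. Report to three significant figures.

Vd(total) = 113 kg × 2.5 L/kg = 282.5 L
CL = ln 2 · Vd / t½ = 0.693 × 282.5 / 58.9 = 3.324 L/h
D = CL × Css × τ / F = 3.324 × 29.9 × 4 / 0.63 = 631.0 mg

631 mg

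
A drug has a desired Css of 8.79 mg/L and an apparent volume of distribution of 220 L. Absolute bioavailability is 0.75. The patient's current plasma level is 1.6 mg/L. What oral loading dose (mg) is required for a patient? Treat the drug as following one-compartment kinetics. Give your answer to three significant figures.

The loading dose fills Vd to the target concentration.
Concentration deficit ΔC = 8.79 − 1.6 = 7.190 mg/L
LD = Vd × ΔC / F = 220.0 × 7.190 / 0.75 = 2109 mg

2110 mg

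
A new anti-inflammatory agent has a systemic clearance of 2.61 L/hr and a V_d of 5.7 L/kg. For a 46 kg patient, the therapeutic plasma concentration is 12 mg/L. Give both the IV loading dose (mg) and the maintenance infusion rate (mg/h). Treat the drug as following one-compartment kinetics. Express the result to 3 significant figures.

Vd = 5.7 L/kg × 46 kg = 262.2 L
LD = Vd · C_target = 262.2 × 12 = 3146 mg
Maintenance: replace elimination → rate = CL × Css = 2.610 × 12 = 31.32 mg/h

(a) 3150 mg; (b) 31.3 mg/h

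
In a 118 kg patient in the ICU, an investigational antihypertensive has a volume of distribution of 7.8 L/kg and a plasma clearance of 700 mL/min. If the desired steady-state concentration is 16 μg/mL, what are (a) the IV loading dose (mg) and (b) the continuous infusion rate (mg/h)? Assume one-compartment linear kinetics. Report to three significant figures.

Total Vd = 7.8 × 118 = 920.4 L
Loading dose = Vd × C = 920.4 × 16 = 14730 mg
Convert clearance: 700 mL/min × 60 min/h ÷ 1000 mL/L = 42.00 L/h
Maintenance: replace elimination → rate = CL × Css = 42.00 × 16 = 672.0 mg/h

(a) 14700 mg; (b) 672 mg/h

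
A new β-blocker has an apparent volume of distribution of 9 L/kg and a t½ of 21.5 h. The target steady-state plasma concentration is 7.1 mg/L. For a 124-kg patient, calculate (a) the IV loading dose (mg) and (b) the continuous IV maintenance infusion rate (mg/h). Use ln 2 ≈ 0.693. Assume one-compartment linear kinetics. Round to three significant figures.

Vd = 9 L/kg × 124 kg = 1116 L
LD = Vd × C = 1116 × 7.1 = 7924 mg
CL = 0.693 × Vd / t½ = 0.693 × 1116 / 21.5 = 35.97 L/h
Infusion rate = CL × Css = 35.97 × 7.1 = 255.4 mg/h

(a) 7920 mg; (b) 255 mg/h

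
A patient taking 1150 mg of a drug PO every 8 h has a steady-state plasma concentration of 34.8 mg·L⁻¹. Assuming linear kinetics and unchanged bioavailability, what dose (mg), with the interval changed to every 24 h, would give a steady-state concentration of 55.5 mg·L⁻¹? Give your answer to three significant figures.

For first-order elimination, Css ∝ F·D/(CL·τ); F and CL are unchanged, so Css ∝ D/τ.
D₂ = D₁ × (Css,target / Css,current) × (τ₂/τ₁) = 1150 × (55.5/34.8) × (24/8) = 5502 mg

5500 mg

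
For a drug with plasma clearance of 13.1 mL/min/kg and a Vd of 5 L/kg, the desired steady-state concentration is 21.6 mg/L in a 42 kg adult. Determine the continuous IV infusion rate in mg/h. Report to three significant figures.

CL = 13.1 mL/min/kg × 42 kg = 550.2 mL/min = 550.2 × 60/1000 = 33.01 L/h
R₀ = 33.01 × 21.6 = 713.0 mg/h

713 mg/h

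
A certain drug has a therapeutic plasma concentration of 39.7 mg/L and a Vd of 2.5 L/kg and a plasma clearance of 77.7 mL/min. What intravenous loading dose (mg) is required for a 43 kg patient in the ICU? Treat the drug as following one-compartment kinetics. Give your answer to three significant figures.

4270 mg

Vd(total) = 43 kg × 2.5 L/kg = 107.5 L
The loading dose fills Vd to the target concentration.
LD = Vd × C = 107.5 × 39.70 = 4268 mg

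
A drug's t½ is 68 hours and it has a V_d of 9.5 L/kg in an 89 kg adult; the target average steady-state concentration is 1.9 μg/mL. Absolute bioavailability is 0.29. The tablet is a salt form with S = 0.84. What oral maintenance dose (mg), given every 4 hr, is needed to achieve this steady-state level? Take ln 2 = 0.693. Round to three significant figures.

269 mg

Vd = 9.5 L/kg × 89 kg = 845.5 L
k = 0.693/68 = 0.01019 h⁻¹, so CL = k·Vd = 0.01019 × 845.5 = 8.616 L/h
D = CL × Css × τ / F / S = 8.616 × 1.9 × 4 / 0.29 / 0.84 = 268.8 mg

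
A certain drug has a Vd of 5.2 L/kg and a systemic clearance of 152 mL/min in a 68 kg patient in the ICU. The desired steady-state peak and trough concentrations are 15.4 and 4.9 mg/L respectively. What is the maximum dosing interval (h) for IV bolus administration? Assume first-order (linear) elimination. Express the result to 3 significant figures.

44.4 h

Total Vd = 5.2 × 68 = 353.6 L
CL = 152 mL/min = 152 × 0.06 = 9.120 L/h
k = CL / Vd = 9.120 / 353.6 = 0.02579 h⁻¹
Between IV bolus doses, concentration decays as C = C₀·e^(−kτ), so C_peak/C_trough = e^(kτ).
τ_max = ln(C_peak/C_trough) / k = ln(15.4/4.9) / 0.02579 = 1.145 / 0.02579 = 44.40 h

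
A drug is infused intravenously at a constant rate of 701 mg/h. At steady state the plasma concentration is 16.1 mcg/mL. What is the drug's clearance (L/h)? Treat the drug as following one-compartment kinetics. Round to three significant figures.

43.5 L/h

At steady state, infusion rate = CL × Css, so CL = rate / Css.
CL = 701 / 16.1 = 43.54 L/h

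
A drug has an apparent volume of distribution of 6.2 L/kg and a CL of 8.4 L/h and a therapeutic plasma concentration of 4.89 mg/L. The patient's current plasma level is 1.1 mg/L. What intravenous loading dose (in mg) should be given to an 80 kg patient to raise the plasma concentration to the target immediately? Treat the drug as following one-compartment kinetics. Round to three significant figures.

1880 mg

Vd = 6.2 L/kg × 80 kg = 496.0 L
The loading dose fills Vd to the target concentration.
Concentration deficit ΔC = 4.89 − 1.1 = 3.790 mg/L
LD = Vd × ΔC = 496.0 × 3.790 = 1880 mg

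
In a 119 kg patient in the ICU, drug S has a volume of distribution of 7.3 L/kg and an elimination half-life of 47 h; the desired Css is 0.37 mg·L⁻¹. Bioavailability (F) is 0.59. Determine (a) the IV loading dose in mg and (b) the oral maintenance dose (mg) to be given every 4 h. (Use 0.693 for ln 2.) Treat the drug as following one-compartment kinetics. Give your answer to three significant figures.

Vd = 7.3 L/kg × 119 kg = 868.7 L
LD = Vd × C = 868.7 × 0.37 = 321.4 mg
CL = 0.693 × Vd / t½ = 0.693 × 868.7 / 47 = 12.81 L/h
D = CL × Css × τ / F = 12.81 × 0.37 × 4 / 0.59 = 32.13 mg

(a) 321 mg; (b) 32.1 mg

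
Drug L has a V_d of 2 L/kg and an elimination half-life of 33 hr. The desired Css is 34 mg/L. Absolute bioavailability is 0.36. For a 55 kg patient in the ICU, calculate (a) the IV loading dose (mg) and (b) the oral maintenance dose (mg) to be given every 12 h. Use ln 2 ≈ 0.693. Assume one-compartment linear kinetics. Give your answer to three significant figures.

Total Vd = 2 × 55 = 110.0 L
LD = Vd × C = 110.0 × 34 = 3740 mg
CL = 0.693 × Vd / t½ = 0.693 × 110.0 / 33 = 2.310 L/h
D = CL × Css × τ / F = 2.310 × 34 × 12 / 0.36 = 2618 mg

(a) 3740 mg; (b) 2620 mg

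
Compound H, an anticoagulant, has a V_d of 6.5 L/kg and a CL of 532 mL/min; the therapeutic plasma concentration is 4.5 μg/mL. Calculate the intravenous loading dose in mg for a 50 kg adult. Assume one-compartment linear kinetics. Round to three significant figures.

1460 mg

Vd = 6.5 L/kg × 50 kg = 325.0 L
Loading dose depends on Vd (not clearance): it fills the distribution volume.
LD = Vd × C = 325.0 × 4.500 = 1463 mg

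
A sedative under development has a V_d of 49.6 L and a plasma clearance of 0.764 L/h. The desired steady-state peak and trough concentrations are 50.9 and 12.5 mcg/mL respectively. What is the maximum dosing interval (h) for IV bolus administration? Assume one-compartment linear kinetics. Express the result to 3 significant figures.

91.2 h

k = CL / Vd = 0.7640 / 49.60 = 0.01540 h⁻¹
Between IV bolus doses, concentration decays as C = C₀·e^(−kτ), so C_peak/C_trough = e^(kτ).
τ_max = ln(C_peak/C_trough) / k = ln(50.9/12.5) / 0.01540 = 1.404 / 0.01540 = 91.17 h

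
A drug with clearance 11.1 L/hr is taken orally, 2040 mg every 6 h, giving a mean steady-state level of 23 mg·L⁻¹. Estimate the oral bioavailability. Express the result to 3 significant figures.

F·D/τ = CL·Css at steady state → F = CL·Css·τ / D.
F = 11.1 × 23 × 6 / 2040 = 0.751

0.751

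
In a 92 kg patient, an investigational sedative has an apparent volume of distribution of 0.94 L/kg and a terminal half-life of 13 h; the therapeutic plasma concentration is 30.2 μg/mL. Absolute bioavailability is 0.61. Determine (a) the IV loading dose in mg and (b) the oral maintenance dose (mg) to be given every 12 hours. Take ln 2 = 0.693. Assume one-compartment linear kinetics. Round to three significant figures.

(a) 2610 mg; (b) 2740 mg

Vd = 0.94 L/kg × 92 kg = 86.48 L
LD = Vd × C = 86.48 × 30.2 = 2612 mg
CL = 0.693 × Vd / t½ = 0.693 × 86.48 / 13 = 4.610 L/h
D = CL × Css × τ / F = 4.610 × 30.2 × 12 / 0.61 = 2739 mg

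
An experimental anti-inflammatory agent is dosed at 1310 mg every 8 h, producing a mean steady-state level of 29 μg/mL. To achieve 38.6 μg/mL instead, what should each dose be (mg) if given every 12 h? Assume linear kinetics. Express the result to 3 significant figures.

2620 mg

For first-order elimination, Css ∝ F·D/(CL·τ); F and CL are unchanged, so Css ∝ D/τ.
D₂ = D₁ × (Css,target / Css,current) × (τ₂/τ₁) = 1310 × (38.6/29) × (12/8) = 2615 mg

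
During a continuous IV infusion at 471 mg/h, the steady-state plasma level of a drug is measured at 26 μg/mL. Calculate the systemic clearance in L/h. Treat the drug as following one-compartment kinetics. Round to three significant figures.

18.1 L/h

At steady state, infusion rate = CL × Css, so CL = rate / Css.
CL = 471 / 26 = 18.12 L/h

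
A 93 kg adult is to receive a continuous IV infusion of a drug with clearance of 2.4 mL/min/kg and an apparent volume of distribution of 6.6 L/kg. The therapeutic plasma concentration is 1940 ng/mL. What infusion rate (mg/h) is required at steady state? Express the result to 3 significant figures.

26.0 mg/h

CL = 2.4 mL/min/kg × 93 kg = 223.2 mL/min = 223.2 × 60/1000 = 13.39 L/h
C = 1940 ng/mL = 1.940 mg/L
R₀ = 13.39 × 1.94 = 25.98 mg/h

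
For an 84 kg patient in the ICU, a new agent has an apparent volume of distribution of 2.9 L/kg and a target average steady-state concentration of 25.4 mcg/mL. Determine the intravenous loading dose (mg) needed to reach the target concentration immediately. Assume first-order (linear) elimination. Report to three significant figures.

Vd = 2.9 L/kg × 84 kg = 243.6 L
The loading dose fills Vd to the target concentration.
LD = Vd × C = 243.6 × 25.40 = 6187 mg

6190 mg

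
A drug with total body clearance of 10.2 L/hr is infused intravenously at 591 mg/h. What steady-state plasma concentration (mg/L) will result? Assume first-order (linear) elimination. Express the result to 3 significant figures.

Css = rate / CL = 591 / 10.20 = 57.94 mg/L

57.9 mg/L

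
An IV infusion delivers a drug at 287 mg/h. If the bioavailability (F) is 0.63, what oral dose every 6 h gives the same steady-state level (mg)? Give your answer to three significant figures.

2730 mg

To maintain the same Css, the systemic dosing rate must be unchanged: F·D/τ = infusion rate.
D = rate × τ / F = 287 × 6 / 0.63 = 2733 mg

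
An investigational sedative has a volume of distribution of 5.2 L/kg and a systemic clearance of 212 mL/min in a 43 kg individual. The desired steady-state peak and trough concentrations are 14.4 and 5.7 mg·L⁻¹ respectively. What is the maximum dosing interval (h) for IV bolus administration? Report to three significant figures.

Vd(total) = 43 kg × 5.2 L/kg = 223.6 L
CL = 212 mL/min × 60/1000 = 12.72 L/h
k = CL / Vd = 12.72 / 223.6 = 0.05689 h⁻¹
Between IV bolus doses, concentration decays as C = C₀·e^(−kτ), so C_peak/C_trough = e^(kτ).
τ_max = ln(C_peak/C_trough) / k = ln(14.4/5.7) / 0.05689 = 0.9268 / 0.05689 = 16.29 h

16.3 h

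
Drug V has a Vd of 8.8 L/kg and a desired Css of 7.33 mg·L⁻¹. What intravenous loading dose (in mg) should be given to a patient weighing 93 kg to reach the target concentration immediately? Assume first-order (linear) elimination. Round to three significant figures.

Total Vd = 8.8 × 93 = 818.4 L
The loading dose fills Vd to the target concentration.
LD = Vd × C = 818.4 × 7.330 = 5999 mg

6000 mg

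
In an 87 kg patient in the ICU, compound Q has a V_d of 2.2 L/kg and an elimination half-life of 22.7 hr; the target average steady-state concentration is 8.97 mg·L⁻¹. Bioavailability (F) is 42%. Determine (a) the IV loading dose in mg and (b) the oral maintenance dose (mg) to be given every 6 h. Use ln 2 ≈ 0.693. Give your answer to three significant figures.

(a) 1720 mg; (b) 749 mg

Total Vd = 2.2 × 87 = 191.4 L
LD = Vd × C = 191.4 × 8.97 = 1717 mg
CL = 0.693 × Vd / t½ = 0.693 × 191.4 / 22.7 = 5.843 L/h
D = CL × Css × τ / F = 5.843 × 8.97 × 6 / 0.42 = 748.7 mg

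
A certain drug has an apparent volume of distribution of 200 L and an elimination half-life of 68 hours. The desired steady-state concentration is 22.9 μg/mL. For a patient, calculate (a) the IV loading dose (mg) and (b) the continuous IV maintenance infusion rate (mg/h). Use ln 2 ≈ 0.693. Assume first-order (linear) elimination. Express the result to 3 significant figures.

LD = Vd × C = 200.0 × 22.9 = 4580 mg
CL = 0.693 × Vd / t½ = 0.693 × 200.0 / 68 = 2.038 L/h
Infusion rate = CL × Css = 2.038 × 22.9 = 46.67 mg/h

(a) 4580 mg; (b) 46.7 mg/h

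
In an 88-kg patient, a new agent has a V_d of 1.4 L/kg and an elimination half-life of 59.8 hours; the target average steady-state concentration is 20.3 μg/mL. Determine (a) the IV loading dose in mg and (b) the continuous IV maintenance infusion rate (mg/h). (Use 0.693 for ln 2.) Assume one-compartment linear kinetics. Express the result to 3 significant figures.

Total Vd = 1.4 × 88 = 123.2 L
LD = Vd × C = 123.2 × 20.3 = 2501 mg
CL = 0.693 × Vd / t½ = 0.693 × 123.2 / 59.8 = 1.428 L/h
Infusion rate = CL × Css = 1.428 × 20.3 = 28.99 mg/h

(a) 2500 mg; (b) 29.0 mg/h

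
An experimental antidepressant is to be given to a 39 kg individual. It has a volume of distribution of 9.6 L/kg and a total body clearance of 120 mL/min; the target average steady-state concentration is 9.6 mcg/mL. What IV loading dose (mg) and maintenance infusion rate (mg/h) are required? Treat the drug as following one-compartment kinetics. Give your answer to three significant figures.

(a) 3590 mg; (b) 69.1 mg/h

Vd = 9.6 L/kg × 39 kg = 374.4 L
Loading dose = Vd × C = 374.4 × 9.6 = 3594 mg
Convert clearance: 120 mL/min × 60 min/h ÷ 1000 mL/L = 7.200 L/h
Infusion rate = 7.200 L/h × 9.6 mg/L = 69.12 mg/h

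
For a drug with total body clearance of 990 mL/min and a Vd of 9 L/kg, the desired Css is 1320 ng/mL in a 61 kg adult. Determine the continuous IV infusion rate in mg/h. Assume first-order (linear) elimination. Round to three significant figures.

78.4 mg/h

Convert clearance: 990 mL/min × 60 min/h ÷ 1000 mL/L = 59.40 L/h
C = 1320 ng/mL = 1.320 mg/L
Infusion rate = CL · Css = 59.40 L/h × 1.32 mg/L = 78.41 mg/h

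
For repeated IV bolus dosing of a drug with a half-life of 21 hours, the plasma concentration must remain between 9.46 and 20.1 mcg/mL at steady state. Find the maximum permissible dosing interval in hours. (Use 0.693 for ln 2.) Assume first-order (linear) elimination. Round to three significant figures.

22.8 h

k = 0.693 / t½ = 0.693 / 21 = 0.03300 h⁻¹
Between IV bolus doses, concentration decays as C = C₀·e^(−kτ), so C_peak/C_trough = e^(kτ).
τ_max = ln(C_peak/C_trough) / k = ln(20.1/9.46) / 0.03300 = 0.7536 / 0.03300 = 22.84 h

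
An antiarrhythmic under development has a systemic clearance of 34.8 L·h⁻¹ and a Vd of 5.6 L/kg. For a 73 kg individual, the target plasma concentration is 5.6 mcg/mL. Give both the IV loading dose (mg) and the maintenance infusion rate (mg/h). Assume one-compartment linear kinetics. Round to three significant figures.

Total Vd = 5.6 × 73 = 408.8 L
Loading dose = Vd × C = 408.8 × 5.6 = 2289 mg
Maintenance infusion rate = CL × Css = 34.80 × 5.6 = 194.9 mg/h

(a) 2290 mg; (b) 195 mg/h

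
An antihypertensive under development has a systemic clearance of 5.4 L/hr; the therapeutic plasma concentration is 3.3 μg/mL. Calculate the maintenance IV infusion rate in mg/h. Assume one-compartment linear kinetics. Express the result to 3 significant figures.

R₀ = 5.400 × 3.3 = 17.82 mg/h

17.8 mg/h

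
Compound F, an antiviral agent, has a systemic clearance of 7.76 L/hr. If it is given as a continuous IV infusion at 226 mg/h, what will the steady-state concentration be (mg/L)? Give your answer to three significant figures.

29.1 mg/L

Css = rate / CL = 226 / 7.760 = 29.12 mg/L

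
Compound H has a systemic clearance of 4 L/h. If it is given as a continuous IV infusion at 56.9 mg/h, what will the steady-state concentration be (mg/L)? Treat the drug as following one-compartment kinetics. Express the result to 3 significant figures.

Css = rate / CL = 56.9 / 4.000 = 14.23 mg/L

14.2 mg/L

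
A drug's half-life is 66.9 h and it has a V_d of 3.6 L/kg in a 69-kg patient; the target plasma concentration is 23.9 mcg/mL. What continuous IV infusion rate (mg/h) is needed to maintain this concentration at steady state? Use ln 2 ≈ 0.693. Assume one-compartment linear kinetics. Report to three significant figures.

61.5 mg/h

Vd = 3.6 L/kg × 69 kg = 248.4 L
k = 0.693/66.9 = 0.01036 h⁻¹, so CL = k·Vd = 0.01036 × 248.4 = 2.573 L/h
Infusion rate = CL × Css = 2.573 × 23.9 = 61.49 mg/h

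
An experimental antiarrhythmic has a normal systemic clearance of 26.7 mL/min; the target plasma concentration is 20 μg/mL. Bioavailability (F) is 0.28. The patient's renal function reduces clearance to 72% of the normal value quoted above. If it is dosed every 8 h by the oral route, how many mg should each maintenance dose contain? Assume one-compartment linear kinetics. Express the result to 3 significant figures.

659 mg

CL = 26.7 mL/min × 60/1000 = 1.602 L/h
Patient clearance = 0.72 × 1.602 = 1.153 L/h
At steady state, dose per interval replaces the amount cleared in that interval: F·D/τ = CL·Css.
D = CL × Css × τ / F = 1.153 × 20 × 8 / 0.28 = 658.9 mg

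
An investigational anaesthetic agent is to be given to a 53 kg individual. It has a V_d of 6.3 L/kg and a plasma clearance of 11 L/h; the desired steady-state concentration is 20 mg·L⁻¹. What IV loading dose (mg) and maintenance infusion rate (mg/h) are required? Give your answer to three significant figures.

Vd(total) = 53 kg × 6.3 L/kg = 333.9 L
Loading: fill Vd to C_target → 333.9 L × 20 mg/L = 6678 mg
Maintenance infusion rate = CL × Css = 11.00 × 20 = 220.0 mg/h

(a) 6680 mg; (b) 220 mg/h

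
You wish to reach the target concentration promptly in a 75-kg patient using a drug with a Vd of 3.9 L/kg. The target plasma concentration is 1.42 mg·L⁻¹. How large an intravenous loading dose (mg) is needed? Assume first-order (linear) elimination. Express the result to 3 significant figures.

Vd(total) = 75 kg × 3.9 L/kg = 292.5 L
The loading dose fills Vd to the target concentration.
LD = Vd × C = 292.5 × 1.420 = 415.4 mg

415 mg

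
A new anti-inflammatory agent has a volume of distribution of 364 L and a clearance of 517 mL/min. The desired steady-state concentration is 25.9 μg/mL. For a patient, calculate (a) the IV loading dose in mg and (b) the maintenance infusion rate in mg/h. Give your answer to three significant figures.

(a) 9430 mg; (b) 803 mg/h

Loading dose = Vd × C = 364.0 × 25.9 = 9428 mg
CL = 517 mL/min = 517 × 0.06 = 31.02 L/h
Maintenance: replace elimination → rate = CL × Css = 31.02 × 25.9 = 803.4 mg/h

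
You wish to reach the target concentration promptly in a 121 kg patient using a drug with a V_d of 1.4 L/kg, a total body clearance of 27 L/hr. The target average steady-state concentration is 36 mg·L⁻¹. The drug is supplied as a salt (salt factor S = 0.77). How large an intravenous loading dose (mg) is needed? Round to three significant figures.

7920 mg

Vd = 1.4 L/kg × 121 kg = 169.4 L
LD = Vd × C / S = 169.4 × 36.00 / 0.77 = 7920 mg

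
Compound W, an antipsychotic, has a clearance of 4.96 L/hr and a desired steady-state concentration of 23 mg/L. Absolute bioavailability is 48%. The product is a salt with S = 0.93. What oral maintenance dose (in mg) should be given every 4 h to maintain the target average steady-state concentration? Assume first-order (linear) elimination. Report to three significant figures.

At steady state, dose per interval replaces the amount cleared in that interval: F·S·D/τ = CL·Css.
D = CL × Css × τ / F / S = 4.960 × 23 × 4 / 0.48 / 0.93 = 1022 mg

1020 mg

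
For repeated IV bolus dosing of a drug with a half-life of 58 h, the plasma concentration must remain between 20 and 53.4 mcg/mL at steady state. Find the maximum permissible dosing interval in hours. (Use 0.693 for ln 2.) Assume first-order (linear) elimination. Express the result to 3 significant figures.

k = 0.693 / t½ = 0.693 / 58 = 0.01195 h⁻¹
Between IV bolus doses, concentration decays as C = C₀·e^(−kτ), so C_peak/C_trough = e^(kτ).
τ_max = ln(C_peak/C_trough) / k = ln(53.4/20) / 0.01195 = 0.9821 / 0.01195 = 82.18 h

82.2 h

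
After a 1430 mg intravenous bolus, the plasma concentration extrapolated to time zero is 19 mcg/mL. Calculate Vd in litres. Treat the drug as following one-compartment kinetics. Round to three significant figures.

75.3 L

Immediately after an IV bolus, C₀ = Dose / Vd, so Vd = Dose / C₀.
Vd = 1430 / 19 = 75.26 L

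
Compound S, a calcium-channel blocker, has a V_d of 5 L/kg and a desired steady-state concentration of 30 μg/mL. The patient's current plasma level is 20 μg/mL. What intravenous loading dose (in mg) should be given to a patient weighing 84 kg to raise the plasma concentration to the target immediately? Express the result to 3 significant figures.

Total Vd = 5 × 84 = 420.0 L
The loading dose fills Vd to the target concentration.
Concentration deficit ΔC = 30 − 20 = 10.00 mg/L
LD = Vd × ΔC = 420.0 × 10.00 = 4200 mg

4200 mg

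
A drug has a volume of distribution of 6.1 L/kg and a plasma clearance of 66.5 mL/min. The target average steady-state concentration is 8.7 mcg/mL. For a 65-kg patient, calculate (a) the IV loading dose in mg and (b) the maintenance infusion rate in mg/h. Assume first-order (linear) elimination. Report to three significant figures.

(a) 3450 mg; (b) 34.7 mg/h

Vd(total) = 65 kg × 6.1 L/kg = 396.5 L
Loading: fill Vd to C_target → 396.5 L × 8.7 mg/L = 3450 mg
Convert clearance: 66.5 mL/min × 60 min/h ÷ 1000 mL/L = 3.990 L/h
Infusion rate = 3.990 L/h × 8.7 mg/L = 34.71 mg/h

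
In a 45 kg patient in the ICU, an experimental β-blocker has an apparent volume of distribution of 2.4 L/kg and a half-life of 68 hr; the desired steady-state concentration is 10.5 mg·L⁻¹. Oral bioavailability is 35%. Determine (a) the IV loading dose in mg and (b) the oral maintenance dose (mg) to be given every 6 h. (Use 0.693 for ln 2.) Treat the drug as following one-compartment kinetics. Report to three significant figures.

(a) 1130 mg; (b) 198 mg

Total Vd = 2.4 × 45 = 108.0 L
LD = Vd × C = 108.0 × 10.5 = 1134 mg
CL = 0.693 × Vd / t½ = 0.693 × 108.0 / 68 = 1.101 L/h
D = CL × Css × τ / F = 1.101 × 10.5 × 6 / 0.35 = 198.2 mg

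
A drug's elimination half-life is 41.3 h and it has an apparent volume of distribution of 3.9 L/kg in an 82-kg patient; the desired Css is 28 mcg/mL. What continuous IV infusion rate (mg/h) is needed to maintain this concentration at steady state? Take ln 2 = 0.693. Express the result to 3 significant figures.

150 mg/h

Total Vd = 3.9 × 82 = 319.8 L
k = 0.693/41.3 = 0.01678 h⁻¹, so CL = k·Vd = 0.01678 × 319.8 = 5.366 L/h
Infusion rate = CL × Css = 5.366 × 28 = 150.2 mg/h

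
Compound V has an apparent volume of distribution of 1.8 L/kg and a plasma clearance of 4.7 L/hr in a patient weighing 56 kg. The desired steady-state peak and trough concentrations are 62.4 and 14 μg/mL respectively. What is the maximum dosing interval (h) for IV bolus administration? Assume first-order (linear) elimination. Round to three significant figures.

32.1 h

Total Vd = 1.8 × 56 = 100.8 L
k = CL / Vd = 4.700 / 100.8 = 0.04663 h⁻¹
Between IV bolus doses, concentration decays as C = C₀·e^(−kτ), so C_peak/C_trough = e^(kτ).
τ_max = ln(C_peak/C_trough) / k = ln(62.4/14) / 0.04663 = 1.495 / 0.04663 = 32.06 h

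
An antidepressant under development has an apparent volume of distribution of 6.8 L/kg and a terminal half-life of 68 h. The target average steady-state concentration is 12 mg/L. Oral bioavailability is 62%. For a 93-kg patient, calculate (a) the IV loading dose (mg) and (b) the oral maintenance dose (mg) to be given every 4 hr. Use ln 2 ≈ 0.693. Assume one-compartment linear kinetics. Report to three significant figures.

(a) 7590 mg; (b) 499 mg

Vd(total) = 93 kg × 6.8 L/kg = 632.4 L
LD = Vd × C = 632.4 × 12 = 7589 mg
CL = 0.693 × Vd / t½ = 0.693 × 632.4 / 68 = 6.445 L/h
D = CL × Css × τ / F = 6.445 × 12 × 4 / 0.62 = 499.0 mg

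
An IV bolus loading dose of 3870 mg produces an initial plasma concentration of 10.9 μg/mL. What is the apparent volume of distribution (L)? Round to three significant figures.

355 L

Immediately after an IV bolus, C₀ = Dose / Vd, so Vd = Dose / C₀.
Vd = 3870 / 10.9 = 355.0 L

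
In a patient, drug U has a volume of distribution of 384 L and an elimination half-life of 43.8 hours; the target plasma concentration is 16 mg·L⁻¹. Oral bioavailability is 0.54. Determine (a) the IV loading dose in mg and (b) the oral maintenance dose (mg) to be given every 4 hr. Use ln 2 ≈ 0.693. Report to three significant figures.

LD = Vd × C = 384.0 × 16 = 6144 mg
CL = 0.693 × Vd / t½ = 0.693 × 384.0 / 43.8 = 6.076 L/h
D = CL × Css × τ / F = 6.076 × 16 × 4 / 0.54 = 720.1 mg

(a) 6140 mg; (b) 720 mg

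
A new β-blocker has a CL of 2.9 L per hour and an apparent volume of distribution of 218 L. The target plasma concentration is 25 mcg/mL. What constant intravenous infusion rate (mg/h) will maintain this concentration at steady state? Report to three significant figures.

Rate = CL × Css = 2.900 × 25 = 72.50 mg/h

72.5 mg/h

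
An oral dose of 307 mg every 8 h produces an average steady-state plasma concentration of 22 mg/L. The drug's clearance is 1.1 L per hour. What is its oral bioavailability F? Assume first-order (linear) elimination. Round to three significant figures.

0.631

F·D/τ = CL·Css at steady state → F = CL·Css·τ / D.
F = 1.1 × 22 × 8 / 307 = 0.631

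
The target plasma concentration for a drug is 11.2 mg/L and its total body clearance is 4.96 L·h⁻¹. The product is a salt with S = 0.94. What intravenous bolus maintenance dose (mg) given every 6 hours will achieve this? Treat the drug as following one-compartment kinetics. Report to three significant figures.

355 mg

D = CL × Css × τ / S = 4.960 × 11.2 × 6 / 0.94 = 354.6 mg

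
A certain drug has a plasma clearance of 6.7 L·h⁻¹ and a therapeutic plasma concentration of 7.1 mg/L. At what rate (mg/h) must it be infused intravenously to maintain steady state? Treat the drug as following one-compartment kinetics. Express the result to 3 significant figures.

Infusion rate = CL · Css = 6.700 L/h × 7.1 mg/L = 47.57 mg/h

47.6 mg/h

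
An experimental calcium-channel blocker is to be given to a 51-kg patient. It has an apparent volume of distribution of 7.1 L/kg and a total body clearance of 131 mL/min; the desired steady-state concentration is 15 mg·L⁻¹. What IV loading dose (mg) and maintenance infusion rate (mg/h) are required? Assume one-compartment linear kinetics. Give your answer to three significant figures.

Vd = 7.1 L/kg × 51 kg = 362.1 L
Loading: fill Vd to C_target → 362.1 L × 15 mg/L = 5432 mg
Convert clearance: 131 mL/min × 60 min/h ÷ 1000 mL/L = 7.860 L/h
Maintenance: replace elimination → rate = CL × Css = 7.860 × 15 = 117.9 mg/h

(a) 5430 mg; (b) 118 mg/h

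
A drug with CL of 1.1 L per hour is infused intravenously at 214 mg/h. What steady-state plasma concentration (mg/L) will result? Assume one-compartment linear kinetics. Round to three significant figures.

Css = rate / CL = 214 / 1.100 = 194.5 mg/L

195 mg/L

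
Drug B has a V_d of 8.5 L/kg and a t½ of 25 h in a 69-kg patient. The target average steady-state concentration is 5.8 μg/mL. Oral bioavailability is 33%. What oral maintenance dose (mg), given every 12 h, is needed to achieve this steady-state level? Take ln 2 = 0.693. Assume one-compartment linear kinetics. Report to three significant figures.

3430 mg

Total Vd = 8.5 × 69 = 586.5 L
k = 0.693/25 = 0.02772 h⁻¹, so CL = k·Vd = 0.02772 × 586.5 = 16.26 L/h
D = CL × Css × τ / F = 16.26 × 5.8 × 12 / 0.33 = 3429 mg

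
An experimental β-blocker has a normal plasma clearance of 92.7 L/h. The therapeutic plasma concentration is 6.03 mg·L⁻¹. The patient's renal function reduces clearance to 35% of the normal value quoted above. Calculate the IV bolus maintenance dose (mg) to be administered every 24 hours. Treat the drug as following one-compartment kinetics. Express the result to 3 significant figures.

Patient clearance = 0.35 × 92.70 = 32.45 L/h
D = CL × Css × τ = 32.45 × 6.03 × 24 = 4696 mg

4700 mg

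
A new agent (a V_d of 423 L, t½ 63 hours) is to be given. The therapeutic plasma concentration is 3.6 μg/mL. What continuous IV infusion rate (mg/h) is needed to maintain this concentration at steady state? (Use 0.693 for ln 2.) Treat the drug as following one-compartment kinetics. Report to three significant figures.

CL = ln 2 · Vd / t½ = 0.693 × 423.0 / 63 = 4.653 L/h
Infusion rate = CL × Css = 4.653 × 3.6 = 16.75 mg/h

16.8 mg/h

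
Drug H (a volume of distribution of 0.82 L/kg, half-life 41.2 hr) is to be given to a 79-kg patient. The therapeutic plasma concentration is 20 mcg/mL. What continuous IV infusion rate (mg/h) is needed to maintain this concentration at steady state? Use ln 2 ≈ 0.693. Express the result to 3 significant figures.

21.8 mg/h

Vd(total) = 79 kg × 0.82 L/kg = 64.78 L
CL = ln 2 · Vd / t½ = 0.693 × 64.78 / 41.2 = 1.090 L/h
Infusion rate = CL × Css = 1.090 × 20 = 21.80 mg/h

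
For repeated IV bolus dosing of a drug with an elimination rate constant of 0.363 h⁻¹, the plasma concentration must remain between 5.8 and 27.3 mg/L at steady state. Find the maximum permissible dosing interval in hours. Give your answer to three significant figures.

4.27 h

Between IV bolus doses, concentration decays as C = C₀·e^(−kτ), so C_peak/C_trough = e^(kτ).
τ_max = ln(C_peak/C_trough) / k = ln(27.3/5.8) / 0.3630 = 1.549 / 0.3630 = 4.267 h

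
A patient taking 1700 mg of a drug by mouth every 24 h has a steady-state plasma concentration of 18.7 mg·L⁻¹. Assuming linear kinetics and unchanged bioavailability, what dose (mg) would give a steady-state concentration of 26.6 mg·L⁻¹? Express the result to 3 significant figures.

For first-order elimination, Css ∝ F·D/(CL·τ); F and CL are unchanged, so Css ∝ D/τ.
D₂ = D₁ × (Css,target / Css,current) = 1700 × 26.6/18.7 = 2418 mg

2420 mg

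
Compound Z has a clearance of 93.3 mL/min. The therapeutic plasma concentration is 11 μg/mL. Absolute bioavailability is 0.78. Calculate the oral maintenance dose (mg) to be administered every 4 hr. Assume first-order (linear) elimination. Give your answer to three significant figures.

316 mg

CL = 93.3 mL/min = 93.3 × 0.06 = 5.598 L/h
D = CL × Css × τ / F = 5.598 × 11 × 4 / 0.78 = 315.8 mg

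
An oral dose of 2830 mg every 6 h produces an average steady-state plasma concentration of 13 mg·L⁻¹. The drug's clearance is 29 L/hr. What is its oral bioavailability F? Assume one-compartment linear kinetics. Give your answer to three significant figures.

F·D/τ = CL·Css at steady state → F = CL·Css·τ / D.
F = 29 × 13 × 6 / 2830 = 0.799

0.799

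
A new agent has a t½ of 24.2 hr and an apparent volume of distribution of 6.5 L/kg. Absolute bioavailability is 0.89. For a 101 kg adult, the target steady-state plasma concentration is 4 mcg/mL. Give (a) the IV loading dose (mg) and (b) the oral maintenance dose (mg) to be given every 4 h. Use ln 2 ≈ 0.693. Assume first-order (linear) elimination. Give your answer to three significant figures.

(a) 2630 mg; (b) 338 mg

Total Vd = 6.5 × 101 = 656.5 L
LD = Vd × C = 656.5 × 4 = 2626 mg
CL = 0.693 × Vd / t½ = 0.693 × 656.5 / 24.2 = 18.80 L/h
D = CL × Css × τ / F = 18.80 × 4 × 4 / 0.89 = 338.0 mg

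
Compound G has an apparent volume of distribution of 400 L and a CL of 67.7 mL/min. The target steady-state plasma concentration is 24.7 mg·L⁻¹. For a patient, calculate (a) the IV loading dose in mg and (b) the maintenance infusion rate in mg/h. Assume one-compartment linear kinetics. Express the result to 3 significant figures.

Loading dose = Vd × C = 400.0 × 24.7 = 9880 mg
CL = 67.7 mL/min = 67.7 × 0.06 = 4.062 L/h
Maintenance: replace elimination → rate = CL × Css = 4.062 × 24.7 = 100.3 mg/h

(a) 9880 mg; (b) 100 mg/h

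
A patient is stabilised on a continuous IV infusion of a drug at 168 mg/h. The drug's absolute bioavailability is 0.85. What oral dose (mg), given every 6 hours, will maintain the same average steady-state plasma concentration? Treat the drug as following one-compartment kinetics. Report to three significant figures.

1190 mg

To maintain the same Css, the systemic dosing rate must be unchanged: F·D/τ = infusion rate.
D = rate × τ / F = 168 × 6 / 0.85 = 1186 mg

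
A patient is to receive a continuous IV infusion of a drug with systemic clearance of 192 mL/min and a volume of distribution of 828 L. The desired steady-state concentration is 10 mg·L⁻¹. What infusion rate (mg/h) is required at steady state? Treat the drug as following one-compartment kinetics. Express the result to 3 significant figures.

115 mg/h

CL = 192 mL/min = 192 × 0.06 = 11.52 L/h
Vd does not affect the maintenance rate; only clearance governs steady-state input.
Rate = CL × Css = 11.52 × 10 = 115.2 mg/h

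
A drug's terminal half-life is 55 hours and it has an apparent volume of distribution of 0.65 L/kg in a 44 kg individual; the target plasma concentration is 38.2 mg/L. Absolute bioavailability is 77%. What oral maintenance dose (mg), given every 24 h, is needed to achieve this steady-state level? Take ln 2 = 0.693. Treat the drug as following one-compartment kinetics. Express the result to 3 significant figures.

429 mg

Vd = 0.65 L/kg × 44 kg = 28.60 L
CL = ln 2 · Vd / t½ = 0.693 × 28.60 / 55 = 0.3604 L/h
D = CL × Css × τ / F = 0.3604 × 38.2 × 24 / 0.77 = 429.1 mg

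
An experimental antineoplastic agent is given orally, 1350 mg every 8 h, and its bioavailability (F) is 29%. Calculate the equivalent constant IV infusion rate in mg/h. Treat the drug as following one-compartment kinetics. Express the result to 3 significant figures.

48.9 mg/h

Equivalent systemic input: infusion rate = F·D/τ.
Rate = 0.29 × 1350 / 8 = 48.94 mg/h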